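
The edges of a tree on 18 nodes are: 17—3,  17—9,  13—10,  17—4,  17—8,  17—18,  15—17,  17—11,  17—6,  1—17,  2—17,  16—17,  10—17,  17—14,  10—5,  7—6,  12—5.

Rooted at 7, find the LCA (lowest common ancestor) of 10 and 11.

17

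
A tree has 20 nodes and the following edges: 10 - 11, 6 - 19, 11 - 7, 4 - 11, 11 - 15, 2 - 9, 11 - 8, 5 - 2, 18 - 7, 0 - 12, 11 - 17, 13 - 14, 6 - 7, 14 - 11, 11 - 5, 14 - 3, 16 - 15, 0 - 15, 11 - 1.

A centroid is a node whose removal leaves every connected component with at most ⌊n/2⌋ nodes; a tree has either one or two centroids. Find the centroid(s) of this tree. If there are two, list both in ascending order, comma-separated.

11

Removing 11 splits the tree into components of sizes 4, 4, 3, 3, 1, 1, 1, 1, 1; the largest is 4 ≤ ⌊20/2⌋ = 10.
Every other node leaves some component of size > 10, so the centroid is unique.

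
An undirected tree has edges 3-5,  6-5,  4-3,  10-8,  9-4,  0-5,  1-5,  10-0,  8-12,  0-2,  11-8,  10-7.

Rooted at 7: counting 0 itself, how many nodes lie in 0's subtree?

8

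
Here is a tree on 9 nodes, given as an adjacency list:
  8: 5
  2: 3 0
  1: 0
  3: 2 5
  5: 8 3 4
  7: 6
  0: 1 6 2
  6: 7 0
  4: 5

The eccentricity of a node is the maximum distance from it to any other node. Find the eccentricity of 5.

The node farthest from 5 is 7, via 5-3-2-0-6-7 — 5 edges.

5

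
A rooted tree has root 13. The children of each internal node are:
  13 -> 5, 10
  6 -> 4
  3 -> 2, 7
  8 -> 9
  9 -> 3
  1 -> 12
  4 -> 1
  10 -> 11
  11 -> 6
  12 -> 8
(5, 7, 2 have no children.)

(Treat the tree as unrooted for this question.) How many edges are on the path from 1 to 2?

5

The path is 1 – 12 – 8 – 9 – 3 – 2, which has 5 edges.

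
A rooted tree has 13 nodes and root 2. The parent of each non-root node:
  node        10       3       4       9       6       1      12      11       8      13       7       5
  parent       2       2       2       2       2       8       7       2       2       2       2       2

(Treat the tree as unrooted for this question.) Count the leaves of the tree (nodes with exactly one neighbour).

The leaves are 1, 3, 4, 5, 6, 9, 10, 11, 12, 13.
That is 10 leaves.

10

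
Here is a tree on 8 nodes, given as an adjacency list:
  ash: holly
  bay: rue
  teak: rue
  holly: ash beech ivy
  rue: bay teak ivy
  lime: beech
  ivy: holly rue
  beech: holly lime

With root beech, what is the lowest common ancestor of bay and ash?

holly

Ancestors of bay (toward the root): bay, rue, ivy, holly, beech.
Ancestors of ash: ash, holly, beech.
The deepest node appearing in both lists is holly.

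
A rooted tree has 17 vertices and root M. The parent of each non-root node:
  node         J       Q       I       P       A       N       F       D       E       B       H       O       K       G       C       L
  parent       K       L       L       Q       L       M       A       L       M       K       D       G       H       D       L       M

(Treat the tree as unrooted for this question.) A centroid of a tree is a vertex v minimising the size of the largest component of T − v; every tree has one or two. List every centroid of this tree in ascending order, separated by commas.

If L is removed the pieces have sizes 7, 3, 2, 2, 1, 1, all ≤ ⌊17/2⌋ = 8.
No neighbour of L does as well, so L is the unique centroid.

L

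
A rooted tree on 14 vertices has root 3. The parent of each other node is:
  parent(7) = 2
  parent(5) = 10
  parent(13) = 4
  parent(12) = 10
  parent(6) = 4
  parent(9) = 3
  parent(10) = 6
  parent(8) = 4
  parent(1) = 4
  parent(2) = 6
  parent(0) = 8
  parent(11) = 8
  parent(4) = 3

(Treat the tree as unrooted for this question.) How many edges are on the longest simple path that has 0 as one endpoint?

5

A farthest node from 0 is 5 (12, 7 also at distance 5).
The path 0–8–4–6–10–5 has 5 edges.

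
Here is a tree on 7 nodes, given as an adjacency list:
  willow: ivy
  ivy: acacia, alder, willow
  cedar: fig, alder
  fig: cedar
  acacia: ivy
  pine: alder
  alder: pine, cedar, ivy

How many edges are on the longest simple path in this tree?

4

A longest path is willow–ivy–alder–cedar–fig, with 4 edges.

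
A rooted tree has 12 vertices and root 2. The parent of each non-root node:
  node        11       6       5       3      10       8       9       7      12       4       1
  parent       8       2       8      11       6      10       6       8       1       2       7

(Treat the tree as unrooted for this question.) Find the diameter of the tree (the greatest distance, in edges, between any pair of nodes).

Starting from 4, a farthest node is 12 at distance 7.
One longest path: 4-2-6-10-8-7-1-12.
So the diameter is 7.

7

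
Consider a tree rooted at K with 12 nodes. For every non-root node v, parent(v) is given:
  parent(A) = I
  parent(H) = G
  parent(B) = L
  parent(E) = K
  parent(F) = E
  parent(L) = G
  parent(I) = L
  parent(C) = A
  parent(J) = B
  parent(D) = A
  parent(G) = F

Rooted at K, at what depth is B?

5

Path from K to B: K – E – F – G – L – B, which has 5 edges.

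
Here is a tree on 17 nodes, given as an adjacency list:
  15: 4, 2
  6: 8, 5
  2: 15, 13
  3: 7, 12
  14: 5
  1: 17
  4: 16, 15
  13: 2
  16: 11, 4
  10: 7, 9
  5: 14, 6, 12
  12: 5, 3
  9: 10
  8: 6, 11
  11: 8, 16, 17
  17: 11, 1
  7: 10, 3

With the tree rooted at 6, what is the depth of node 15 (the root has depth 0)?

5

Climbing from 15 to the root: 15–4–16–11–8–6. That's 5 steps.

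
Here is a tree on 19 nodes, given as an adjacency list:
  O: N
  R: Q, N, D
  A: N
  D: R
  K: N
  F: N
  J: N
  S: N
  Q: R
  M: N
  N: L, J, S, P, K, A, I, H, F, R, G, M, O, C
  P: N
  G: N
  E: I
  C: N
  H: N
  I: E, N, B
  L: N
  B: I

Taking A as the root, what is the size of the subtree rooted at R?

3

The subtree rooted at R contains: R, Q, D — 3 nodes.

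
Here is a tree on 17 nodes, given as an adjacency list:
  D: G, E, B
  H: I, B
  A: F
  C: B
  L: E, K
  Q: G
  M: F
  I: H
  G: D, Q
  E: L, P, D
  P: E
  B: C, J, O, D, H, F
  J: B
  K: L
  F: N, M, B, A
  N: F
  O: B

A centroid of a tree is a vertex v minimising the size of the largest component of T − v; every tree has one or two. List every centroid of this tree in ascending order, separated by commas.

Removing B splits the tree into components of sizes 7, 4, 2, 1, 1, 1; the largest is 7 ≤ ⌊17/2⌋ = 8.
No neighbour of B does as well, so B is the unique centroid.

B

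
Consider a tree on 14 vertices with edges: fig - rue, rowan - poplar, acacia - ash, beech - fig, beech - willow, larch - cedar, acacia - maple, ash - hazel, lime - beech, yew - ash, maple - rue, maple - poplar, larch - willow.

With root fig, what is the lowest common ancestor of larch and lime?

beech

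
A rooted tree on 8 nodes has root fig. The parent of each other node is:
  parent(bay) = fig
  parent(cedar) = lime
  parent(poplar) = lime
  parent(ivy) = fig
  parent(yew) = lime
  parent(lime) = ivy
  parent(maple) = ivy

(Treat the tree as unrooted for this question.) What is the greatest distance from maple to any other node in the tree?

3

The node farthest from maple is cedar (bay, yew, poplar also at distance 3), via maple-ivy-lime-cedar — 3 edges.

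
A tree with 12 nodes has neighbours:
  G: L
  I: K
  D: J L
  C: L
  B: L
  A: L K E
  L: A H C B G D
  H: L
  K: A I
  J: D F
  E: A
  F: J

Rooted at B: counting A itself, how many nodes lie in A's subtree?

A's subtree: {A, K, E, I}, size 4.

4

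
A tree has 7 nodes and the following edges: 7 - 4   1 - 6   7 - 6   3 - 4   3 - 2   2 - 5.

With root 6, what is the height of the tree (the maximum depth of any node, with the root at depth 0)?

5

The longest root-to-leaf path is 6-7-4-3-2-5 (5 edges).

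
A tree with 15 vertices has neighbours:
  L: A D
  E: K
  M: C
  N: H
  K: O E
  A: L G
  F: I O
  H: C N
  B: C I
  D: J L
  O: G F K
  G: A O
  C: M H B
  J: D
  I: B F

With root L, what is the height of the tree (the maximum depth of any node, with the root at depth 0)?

9

N sits deepest: L – A – G – O – F – I – B – C – H – N — 9 edges from the root.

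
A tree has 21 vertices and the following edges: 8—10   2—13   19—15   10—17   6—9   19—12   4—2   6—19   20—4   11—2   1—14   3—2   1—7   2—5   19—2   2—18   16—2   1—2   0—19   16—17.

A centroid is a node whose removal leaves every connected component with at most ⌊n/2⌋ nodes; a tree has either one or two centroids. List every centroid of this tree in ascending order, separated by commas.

2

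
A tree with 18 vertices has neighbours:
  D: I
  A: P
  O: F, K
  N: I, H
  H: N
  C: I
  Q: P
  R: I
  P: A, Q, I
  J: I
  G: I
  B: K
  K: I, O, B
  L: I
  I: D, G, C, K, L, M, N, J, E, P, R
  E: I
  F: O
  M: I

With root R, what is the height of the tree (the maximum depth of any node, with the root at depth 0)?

F sits deepest: R-I-K-O-F — 4 edges from the root.

4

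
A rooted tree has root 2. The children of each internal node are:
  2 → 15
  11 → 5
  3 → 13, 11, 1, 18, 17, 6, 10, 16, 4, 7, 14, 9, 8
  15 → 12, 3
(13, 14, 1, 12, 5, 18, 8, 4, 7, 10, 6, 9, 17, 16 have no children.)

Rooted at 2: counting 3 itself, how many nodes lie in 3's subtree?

15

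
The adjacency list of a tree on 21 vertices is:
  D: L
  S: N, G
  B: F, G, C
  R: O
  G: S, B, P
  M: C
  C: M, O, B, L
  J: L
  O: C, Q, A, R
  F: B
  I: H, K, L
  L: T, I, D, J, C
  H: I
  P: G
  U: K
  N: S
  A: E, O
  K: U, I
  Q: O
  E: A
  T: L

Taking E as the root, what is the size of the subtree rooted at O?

19

The subtree rooted at O contains: O, C, Q, R, L, B, M, I, T, J, D, G, F, K, H, S, P, U, N — 19 nodes.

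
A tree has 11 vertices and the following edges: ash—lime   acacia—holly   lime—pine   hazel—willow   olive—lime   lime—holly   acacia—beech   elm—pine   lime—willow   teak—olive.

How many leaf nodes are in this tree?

5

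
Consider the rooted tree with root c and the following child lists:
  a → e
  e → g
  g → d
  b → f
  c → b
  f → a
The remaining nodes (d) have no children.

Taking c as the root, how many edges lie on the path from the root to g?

5

Path from c to g: c–b–f–a–e–g, which has 5 edges.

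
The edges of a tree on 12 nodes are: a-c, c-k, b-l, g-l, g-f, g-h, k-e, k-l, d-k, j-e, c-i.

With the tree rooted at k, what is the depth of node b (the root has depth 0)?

2

Climbing from b to the root: b → l → k. That's 2 steps.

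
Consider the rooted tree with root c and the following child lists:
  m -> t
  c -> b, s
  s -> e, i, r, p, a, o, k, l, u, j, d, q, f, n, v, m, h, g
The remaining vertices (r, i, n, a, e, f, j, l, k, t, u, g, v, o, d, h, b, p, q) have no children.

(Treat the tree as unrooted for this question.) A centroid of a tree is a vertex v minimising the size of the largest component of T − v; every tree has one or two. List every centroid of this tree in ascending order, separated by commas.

Removing s splits the tree into components of sizes 2, 2, 1, 1, 1, 1, 1, 1, 1, 1, 1, 1, 1, 1, 1, 1, 1, 1, 1; the largest is 2 ≤ ⌊22/2⌋ = 11.
Every other node leaves some component of size > 11, so the centroid is unique.

s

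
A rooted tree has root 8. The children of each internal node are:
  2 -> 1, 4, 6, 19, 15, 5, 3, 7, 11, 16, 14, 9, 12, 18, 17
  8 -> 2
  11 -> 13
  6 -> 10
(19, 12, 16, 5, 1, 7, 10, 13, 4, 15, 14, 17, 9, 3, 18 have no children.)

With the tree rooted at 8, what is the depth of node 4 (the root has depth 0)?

8–2–4 — 2 edges.

2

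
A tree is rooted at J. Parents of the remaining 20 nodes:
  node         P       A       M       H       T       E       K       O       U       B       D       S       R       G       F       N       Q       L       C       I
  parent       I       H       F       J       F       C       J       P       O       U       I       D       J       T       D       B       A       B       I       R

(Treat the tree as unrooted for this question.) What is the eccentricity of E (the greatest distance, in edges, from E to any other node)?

The node farthest from E is Q (N, L also at distance 7), via E-C-I-R-J-H-A-Q — 7 edges.

7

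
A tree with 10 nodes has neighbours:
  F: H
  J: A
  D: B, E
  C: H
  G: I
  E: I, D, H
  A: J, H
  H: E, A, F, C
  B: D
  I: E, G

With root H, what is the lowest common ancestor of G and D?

E

G's ancestor chain is G, I, E, H and D's is D, E, H; they first meet at E.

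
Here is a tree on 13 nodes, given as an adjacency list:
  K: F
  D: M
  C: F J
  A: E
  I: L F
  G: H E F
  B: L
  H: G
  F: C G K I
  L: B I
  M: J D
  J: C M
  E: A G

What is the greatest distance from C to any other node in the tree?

4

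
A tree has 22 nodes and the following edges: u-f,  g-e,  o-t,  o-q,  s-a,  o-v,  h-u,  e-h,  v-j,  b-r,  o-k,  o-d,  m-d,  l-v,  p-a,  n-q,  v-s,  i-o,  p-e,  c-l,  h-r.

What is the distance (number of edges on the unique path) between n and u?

n - q - o - v - s - a - p - e - h - u: 9 edges.

9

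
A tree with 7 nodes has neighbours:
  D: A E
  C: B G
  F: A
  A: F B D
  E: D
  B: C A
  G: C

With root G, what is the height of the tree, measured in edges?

The longest root-to-leaf path is G–C–B–A–D–E (5 edges).

5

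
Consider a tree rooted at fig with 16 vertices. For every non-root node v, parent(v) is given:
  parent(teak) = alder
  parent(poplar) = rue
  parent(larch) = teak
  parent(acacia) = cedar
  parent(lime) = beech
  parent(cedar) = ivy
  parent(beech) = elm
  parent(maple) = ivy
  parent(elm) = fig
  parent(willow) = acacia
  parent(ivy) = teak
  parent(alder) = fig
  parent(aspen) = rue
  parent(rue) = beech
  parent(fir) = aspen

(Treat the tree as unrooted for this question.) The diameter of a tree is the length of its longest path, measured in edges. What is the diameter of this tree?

Starting from fir, a farthest node is willow at distance 11.
One longest path: fir-aspen-rue-beech-elm-fig-alder-teak-ivy-cedar-acacia-willow.
So the diameter is 11.

11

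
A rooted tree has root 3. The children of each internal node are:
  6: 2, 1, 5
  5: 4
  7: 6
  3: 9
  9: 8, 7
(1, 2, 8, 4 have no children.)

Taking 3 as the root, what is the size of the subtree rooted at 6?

The subtree rooted at 6 contains: 6, 1, 5, 2, 4 — 5 nodes.

5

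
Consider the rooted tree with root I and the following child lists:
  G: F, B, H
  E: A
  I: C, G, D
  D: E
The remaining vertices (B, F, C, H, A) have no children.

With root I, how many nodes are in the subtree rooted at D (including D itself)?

3

The subtree rooted at D contains: D, E, A — 3 nodes.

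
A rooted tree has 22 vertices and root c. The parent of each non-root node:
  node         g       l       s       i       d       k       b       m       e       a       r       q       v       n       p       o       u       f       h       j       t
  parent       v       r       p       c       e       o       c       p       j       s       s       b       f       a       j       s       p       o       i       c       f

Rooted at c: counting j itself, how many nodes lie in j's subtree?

17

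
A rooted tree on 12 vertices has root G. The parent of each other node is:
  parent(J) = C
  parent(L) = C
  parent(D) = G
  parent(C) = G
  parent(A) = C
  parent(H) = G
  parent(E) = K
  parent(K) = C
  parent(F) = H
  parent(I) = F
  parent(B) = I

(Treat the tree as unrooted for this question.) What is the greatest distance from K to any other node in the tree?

6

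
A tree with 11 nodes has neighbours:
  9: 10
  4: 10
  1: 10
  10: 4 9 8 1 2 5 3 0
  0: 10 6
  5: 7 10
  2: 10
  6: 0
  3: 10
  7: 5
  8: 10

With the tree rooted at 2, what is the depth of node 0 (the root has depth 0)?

2

2–10–0 — 2 edges.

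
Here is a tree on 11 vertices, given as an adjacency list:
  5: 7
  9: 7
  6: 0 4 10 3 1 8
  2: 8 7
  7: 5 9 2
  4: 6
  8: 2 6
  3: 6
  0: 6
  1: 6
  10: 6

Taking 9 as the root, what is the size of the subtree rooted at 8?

Descendants of 8 (including itself): 8, 6, 1, 0, 10, 4, 3. That's 7.

7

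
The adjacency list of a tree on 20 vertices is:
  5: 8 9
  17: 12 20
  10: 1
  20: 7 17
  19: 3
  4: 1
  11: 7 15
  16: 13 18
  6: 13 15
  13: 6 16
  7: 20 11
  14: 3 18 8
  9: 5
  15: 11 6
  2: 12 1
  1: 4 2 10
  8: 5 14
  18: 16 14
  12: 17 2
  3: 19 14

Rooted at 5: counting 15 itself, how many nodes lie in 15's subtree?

The subtree rooted at 15 contains: 15, 11, 7, 20, 17, 12, 2, 1, 10, 4 — 10 nodes.

10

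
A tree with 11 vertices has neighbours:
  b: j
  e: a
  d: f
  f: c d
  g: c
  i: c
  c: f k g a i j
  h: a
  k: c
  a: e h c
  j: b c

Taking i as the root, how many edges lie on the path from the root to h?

Climbing from h to the root: h – a – c – i. That's 3 steps.

3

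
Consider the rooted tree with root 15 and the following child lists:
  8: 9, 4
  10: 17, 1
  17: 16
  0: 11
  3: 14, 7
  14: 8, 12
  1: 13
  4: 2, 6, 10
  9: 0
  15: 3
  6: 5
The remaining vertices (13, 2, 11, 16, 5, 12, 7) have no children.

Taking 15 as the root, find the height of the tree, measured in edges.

A deepest node is 16, reached by 15-3-14-8-4-10-17-16.
That path has 7 edges, so the height is 7.

7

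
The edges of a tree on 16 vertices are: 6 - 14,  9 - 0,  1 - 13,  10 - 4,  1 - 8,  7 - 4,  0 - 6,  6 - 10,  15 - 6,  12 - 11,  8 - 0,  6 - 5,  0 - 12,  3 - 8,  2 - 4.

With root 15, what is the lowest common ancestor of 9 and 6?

6

9's ancestor chain is 9, 0, 6, 15 and 6's is 6, 15; they first meet at 6.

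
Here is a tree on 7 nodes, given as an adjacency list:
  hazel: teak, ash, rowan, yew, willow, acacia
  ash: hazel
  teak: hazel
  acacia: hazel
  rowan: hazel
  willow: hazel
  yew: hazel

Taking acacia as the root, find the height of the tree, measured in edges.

A deepest node is ash, reached by acacia → hazel → ash.
That path has 2 edges, so the height is 2.

2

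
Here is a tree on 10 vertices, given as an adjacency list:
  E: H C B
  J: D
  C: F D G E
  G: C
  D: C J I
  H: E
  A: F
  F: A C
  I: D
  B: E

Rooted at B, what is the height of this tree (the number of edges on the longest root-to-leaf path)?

4

A sits deepest: B – E – C – F – A — 4 edges from the root.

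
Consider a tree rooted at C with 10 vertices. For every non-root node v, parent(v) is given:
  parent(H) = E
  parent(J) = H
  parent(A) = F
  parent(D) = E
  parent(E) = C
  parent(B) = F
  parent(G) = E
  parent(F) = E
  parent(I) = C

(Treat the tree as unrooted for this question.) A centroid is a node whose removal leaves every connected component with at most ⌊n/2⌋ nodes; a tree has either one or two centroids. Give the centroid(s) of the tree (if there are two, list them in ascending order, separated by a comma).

Removing E splits the tree into components of sizes 3, 2, 2, 1, 1; the largest is 3 ≤ ⌊10/2⌋ = 5.
No neighbour of E does as well, so E is the unique centroid.

E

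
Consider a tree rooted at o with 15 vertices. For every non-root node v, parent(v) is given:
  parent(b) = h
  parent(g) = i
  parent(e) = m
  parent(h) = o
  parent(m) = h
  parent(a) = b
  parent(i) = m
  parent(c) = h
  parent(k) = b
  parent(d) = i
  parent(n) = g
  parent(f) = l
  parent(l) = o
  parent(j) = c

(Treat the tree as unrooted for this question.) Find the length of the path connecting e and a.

4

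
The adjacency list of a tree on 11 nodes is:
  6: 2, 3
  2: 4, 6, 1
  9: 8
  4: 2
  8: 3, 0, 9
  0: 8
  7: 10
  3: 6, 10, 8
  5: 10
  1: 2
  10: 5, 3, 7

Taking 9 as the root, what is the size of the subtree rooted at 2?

Descendants of 2 (including itself): 2, 4, 1. That's 3.

3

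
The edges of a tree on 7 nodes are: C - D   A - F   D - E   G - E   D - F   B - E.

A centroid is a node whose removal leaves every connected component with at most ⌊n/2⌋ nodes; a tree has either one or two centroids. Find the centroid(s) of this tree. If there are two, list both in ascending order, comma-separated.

Removing D splits the tree into components of sizes 3, 2, 1; the largest is 3 ≤ ⌊7/2⌋ = 3.
No neighbour of D does as well, so D is the unique centroid.

D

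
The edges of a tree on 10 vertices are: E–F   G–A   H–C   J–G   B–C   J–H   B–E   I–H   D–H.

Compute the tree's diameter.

7

BFS from F reaches A last, at distance 7; BFS from A confirms no node is farther.
Path: F – E – B – C – H – J – G – A.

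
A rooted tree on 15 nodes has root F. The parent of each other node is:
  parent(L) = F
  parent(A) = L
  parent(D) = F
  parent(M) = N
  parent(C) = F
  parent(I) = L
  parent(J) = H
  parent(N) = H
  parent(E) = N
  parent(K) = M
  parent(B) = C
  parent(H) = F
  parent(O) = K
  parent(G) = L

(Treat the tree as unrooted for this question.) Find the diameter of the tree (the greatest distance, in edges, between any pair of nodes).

A longest path is O – K – M – N – H – F – L – A, with 7 edges.

7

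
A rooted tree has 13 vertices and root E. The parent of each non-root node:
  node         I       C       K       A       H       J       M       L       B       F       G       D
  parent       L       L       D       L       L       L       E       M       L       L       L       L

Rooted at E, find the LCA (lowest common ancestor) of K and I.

L

K's ancestor chain is K, D, L, M, E and I's is I, L, M, E; they first meet at L.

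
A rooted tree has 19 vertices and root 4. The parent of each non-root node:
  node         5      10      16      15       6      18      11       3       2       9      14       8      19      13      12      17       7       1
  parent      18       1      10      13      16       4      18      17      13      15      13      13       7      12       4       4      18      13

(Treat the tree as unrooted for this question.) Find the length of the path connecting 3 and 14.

5

The path is 3 – 17 – 4 – 12 – 13 – 14, which has 5 edges.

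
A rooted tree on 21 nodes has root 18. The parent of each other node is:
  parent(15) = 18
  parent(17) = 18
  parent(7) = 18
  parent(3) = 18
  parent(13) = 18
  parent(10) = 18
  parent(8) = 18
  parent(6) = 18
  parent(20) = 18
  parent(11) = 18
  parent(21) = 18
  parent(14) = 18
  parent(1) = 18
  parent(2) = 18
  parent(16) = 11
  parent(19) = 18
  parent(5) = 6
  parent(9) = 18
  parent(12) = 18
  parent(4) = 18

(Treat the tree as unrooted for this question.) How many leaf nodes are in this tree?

18

Exactly 18 nodes have a single neighbour: 1, 2, 3, 4, 5, 7, 8, 9, 10, 12, 13, 14, 15, 16, 17, 19, 20, 21.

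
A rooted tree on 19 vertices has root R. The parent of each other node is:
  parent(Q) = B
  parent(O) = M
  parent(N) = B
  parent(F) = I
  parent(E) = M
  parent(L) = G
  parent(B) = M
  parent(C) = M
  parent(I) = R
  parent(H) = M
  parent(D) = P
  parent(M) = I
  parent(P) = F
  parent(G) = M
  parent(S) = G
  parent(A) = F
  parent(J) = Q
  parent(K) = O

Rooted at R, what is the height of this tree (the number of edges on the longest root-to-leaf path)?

The longest root-to-leaf path is R – I – M – B – Q – J (5 edges).

5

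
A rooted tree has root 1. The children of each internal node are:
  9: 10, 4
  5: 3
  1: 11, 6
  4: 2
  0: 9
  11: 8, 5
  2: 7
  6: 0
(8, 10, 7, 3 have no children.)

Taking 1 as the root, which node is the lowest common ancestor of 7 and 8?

1

7's ancestor chain is 7, 2, 4, 9, 0, 6, 1 and 8's is 8, 11, 1; they first meet at 1.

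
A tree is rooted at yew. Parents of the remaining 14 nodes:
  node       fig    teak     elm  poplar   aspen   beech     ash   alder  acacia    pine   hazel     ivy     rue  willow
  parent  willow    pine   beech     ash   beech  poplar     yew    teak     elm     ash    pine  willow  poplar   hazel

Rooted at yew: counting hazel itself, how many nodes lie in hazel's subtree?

4

The subtree rooted at hazel contains: hazel, willow, fig, ivy — 4 nodes.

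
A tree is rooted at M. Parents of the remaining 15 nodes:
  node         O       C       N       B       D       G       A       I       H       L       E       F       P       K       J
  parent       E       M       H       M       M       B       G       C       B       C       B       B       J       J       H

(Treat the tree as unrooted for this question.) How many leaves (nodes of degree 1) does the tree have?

9

Degree-1 nodes: A, D, F, I, K, L, N, O, P — 9 of them.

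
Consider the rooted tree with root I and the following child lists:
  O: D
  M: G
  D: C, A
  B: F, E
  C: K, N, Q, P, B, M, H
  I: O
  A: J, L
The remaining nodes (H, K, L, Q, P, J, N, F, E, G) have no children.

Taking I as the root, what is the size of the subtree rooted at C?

11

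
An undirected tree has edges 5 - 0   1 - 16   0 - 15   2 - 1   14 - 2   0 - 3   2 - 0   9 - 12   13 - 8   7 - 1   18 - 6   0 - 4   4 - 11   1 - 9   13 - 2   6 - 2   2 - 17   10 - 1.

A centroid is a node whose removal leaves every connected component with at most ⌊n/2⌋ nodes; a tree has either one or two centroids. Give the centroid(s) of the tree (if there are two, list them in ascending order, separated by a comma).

Removing 2 splits the tree into components of sizes 6, 6, 2, 2, 1, 1; the largest is 6 ≤ ⌊19/2⌋ = 9.
Every other node leaves some component of size > 9, so the centroid is unique.

2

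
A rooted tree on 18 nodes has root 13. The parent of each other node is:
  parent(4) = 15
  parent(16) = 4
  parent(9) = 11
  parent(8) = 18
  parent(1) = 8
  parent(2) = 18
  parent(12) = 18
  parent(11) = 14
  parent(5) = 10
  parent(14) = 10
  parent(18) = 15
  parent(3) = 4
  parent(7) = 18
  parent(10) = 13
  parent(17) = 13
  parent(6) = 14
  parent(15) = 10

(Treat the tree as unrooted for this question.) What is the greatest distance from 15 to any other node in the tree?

4

The node farthest from 15 is 9, via 15-10-14-11-9 — 4 edges.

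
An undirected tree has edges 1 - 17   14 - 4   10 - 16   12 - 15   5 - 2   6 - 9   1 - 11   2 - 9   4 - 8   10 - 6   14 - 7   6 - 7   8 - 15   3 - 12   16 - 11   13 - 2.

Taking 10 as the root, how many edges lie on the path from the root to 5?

4

Path from 10 to 5: 10 → 6 → 9 → 2 → 5, which has 4 edges.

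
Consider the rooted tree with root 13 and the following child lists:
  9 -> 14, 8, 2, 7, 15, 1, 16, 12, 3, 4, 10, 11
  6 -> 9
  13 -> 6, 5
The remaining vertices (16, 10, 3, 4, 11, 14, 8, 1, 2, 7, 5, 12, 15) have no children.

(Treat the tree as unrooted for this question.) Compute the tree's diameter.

4

BFS from 5 reaches 2 last, at distance 4; BFS from 2 confirms no node is farther.
Path: 5 - 13 - 6 - 9 - 2.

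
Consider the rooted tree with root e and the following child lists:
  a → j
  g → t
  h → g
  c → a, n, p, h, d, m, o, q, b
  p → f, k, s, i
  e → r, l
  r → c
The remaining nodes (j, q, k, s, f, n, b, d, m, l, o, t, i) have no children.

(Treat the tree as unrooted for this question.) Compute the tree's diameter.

6

BFS from t reaches l last, at distance 6; BFS from l confirms no node is farther.
Path: t–g–h–c–r–e–l.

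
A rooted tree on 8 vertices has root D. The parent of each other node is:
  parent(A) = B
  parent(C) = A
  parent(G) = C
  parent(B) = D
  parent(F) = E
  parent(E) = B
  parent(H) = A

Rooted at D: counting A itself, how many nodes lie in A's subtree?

4

Descendants of A (including itself): A, C, H, G. That's 4.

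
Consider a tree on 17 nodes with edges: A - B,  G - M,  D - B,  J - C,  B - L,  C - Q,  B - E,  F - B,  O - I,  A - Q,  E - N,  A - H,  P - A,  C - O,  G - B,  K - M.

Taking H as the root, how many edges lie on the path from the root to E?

Climbing from E to the root: E–B–A–H. That's 3 steps.

3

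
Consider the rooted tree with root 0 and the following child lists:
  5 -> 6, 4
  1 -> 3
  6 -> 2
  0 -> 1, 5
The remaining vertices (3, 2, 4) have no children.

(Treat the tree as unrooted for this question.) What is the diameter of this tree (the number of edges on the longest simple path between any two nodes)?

5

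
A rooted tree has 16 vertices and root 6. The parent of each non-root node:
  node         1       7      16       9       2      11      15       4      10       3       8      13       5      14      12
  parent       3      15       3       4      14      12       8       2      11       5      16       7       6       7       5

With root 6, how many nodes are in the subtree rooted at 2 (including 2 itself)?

2's subtree: {2, 4, 9}, size 3.

3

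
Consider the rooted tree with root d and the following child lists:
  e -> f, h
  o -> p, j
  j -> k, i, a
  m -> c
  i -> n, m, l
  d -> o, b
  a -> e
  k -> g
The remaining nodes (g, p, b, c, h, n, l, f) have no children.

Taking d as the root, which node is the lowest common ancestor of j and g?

j

j's ancestor chain is j, o, d and g's is g, k, j, o, d; they first meet at j.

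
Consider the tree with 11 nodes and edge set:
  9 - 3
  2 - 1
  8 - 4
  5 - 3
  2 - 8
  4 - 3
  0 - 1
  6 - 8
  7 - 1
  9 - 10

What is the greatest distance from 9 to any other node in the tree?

6

Distances from 9 peak at 6, attained at 0 (7 also at distance 6).
9–3–4–8–2–1–0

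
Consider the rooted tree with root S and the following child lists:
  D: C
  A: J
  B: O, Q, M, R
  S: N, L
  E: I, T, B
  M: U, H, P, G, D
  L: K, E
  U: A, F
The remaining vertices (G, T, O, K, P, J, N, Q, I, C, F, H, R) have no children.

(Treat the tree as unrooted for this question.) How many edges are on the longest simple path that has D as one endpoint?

The node farthest from D is N, via D-M-B-E-L-S-N — 6 edges.

6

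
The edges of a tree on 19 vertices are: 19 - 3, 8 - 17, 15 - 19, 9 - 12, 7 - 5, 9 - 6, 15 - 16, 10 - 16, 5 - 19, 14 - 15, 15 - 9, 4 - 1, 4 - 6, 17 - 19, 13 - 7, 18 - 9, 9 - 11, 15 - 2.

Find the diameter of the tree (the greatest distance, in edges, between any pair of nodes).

BFS from 13 reaches 1 last, at distance 8; BFS from 1 confirms no node is farther.
Path: 13–7–5–19–15–9–6–4–1.

8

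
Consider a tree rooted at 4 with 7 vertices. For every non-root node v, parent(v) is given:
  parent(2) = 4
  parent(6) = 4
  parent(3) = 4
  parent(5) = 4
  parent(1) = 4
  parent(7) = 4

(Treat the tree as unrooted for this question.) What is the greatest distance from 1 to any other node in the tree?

A farthest node from 1 is 6 (2, 5, 7, 3 also at distance 2).
The path 1-4-6 has 2 edges.

2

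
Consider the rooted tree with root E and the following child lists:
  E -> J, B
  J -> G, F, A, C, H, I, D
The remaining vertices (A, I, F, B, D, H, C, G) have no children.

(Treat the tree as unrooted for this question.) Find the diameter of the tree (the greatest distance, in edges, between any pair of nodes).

3

Starting from B, a farthest node is C at distance 3.
One longest path: B–E–J–C.
So the diameter is 3.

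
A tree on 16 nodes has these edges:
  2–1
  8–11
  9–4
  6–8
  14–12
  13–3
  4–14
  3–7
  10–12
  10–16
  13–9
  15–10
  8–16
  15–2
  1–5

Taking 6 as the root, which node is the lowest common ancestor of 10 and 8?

8

10's ancestor chain is 10, 16, 8, 6 and 8's is 8, 6; they first meet at 8.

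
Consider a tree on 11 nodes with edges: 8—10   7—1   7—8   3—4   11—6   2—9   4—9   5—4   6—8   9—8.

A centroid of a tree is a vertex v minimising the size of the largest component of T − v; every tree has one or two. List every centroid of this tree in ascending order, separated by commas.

Removing 8 splits the tree into components of sizes 5, 2, 2, 1; the largest is 5 ≤ ⌊11/2⌋ = 5.
No neighbour of 8 does as well, so 8 is the unique centroid.

8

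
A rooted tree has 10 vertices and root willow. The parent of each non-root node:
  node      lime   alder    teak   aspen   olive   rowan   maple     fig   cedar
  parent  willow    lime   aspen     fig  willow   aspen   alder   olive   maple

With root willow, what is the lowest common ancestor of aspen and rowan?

Path aspen→root: aspen fig olive willow; path rowan→root: rowan aspen fig olive willow.
First common node: aspen.

aspen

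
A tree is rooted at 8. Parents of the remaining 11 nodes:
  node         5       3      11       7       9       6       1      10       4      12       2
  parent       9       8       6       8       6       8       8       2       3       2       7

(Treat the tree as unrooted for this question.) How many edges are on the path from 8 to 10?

Walking from 8: 8–7–2–10. Length 3.

3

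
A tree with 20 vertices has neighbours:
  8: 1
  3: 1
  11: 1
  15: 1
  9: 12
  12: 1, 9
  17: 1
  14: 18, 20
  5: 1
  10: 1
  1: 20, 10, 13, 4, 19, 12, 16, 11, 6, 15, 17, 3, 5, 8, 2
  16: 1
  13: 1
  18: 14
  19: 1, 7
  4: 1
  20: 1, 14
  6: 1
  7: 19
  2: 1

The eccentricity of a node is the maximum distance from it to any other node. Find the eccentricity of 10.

4

The node farthest from 10 is 18, via 10-1-20-14-18 — 4 edges.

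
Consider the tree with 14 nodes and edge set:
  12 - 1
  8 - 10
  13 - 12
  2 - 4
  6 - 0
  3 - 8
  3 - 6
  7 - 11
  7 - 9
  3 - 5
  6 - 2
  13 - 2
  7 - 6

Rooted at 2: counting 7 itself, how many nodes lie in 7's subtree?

3

The subtree rooted at 7 contains: 7, 11, 9 — 3 nodes.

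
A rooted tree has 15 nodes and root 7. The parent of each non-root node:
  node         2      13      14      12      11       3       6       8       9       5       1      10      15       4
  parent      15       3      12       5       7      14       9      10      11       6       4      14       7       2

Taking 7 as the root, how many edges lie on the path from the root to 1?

4

Climbing from 1 to the root: 1 → 4 → 2 → 15 → 7. That's 4 steps.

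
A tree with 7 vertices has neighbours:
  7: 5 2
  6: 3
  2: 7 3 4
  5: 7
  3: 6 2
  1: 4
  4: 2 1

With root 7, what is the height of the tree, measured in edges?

3

6 sits deepest: 7 → 2 → 3 → 6 — 3 edges from the root.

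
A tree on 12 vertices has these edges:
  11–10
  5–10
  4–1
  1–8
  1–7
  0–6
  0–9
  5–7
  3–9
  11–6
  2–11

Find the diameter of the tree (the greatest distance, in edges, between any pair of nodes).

9

BFS from 4 reaches 3 last, at distance 9; BFS from 3 confirms no node is farther.
Path: 4–1–7–5–10–11–6–0–9–3.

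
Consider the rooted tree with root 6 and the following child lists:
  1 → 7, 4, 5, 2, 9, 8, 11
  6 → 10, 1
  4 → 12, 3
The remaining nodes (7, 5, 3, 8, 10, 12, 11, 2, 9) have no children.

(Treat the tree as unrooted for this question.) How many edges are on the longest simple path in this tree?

BFS from 10 reaches 12 last, at distance 4; BFS from 12 confirms no node is farther.
Path: 10 – 6 – 1 – 4 – 12.

4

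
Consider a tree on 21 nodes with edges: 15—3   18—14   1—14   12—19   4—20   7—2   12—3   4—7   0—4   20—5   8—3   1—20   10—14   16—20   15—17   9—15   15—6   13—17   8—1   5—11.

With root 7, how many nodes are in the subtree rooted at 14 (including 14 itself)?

Descendants of 14 (including itself): 14, 10, 18. That's 3.

3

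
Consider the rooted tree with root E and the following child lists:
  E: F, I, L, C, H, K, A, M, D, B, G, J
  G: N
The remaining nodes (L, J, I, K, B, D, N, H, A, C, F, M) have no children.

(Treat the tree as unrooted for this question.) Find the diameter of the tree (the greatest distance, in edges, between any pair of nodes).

3

BFS from N reaches I last, at distance 3; BFS from I confirms no node is farther.
Path: N – G – E – I.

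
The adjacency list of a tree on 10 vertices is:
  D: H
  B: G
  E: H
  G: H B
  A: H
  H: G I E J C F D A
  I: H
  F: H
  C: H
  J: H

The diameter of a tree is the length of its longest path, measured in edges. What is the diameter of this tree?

3

Starting from B, a farthest node is F at distance 3.
One longest path: B - G - H - F.
So the diameter is 3.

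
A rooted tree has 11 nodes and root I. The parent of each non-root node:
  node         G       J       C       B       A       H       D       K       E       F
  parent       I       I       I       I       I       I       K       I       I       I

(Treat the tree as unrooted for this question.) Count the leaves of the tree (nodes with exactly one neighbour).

9

The leaves are A, B, C, D, E, F, G, H, J.
That is 9 leaves.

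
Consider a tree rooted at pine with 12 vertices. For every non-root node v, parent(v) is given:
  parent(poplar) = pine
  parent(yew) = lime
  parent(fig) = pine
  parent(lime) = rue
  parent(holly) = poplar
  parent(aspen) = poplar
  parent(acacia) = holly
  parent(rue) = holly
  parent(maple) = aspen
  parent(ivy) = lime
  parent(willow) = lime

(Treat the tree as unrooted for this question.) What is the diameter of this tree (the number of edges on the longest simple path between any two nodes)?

6

A longest path is fig-pine-poplar-holly-rue-lime-willow, with 6 edges.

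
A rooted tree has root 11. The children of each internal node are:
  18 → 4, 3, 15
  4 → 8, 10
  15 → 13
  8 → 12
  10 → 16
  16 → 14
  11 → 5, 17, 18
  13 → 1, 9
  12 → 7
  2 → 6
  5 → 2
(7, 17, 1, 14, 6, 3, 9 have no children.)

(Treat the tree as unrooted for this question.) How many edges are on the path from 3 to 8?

The path is 3 – 18 – 4 – 8, which has 3 edges.

3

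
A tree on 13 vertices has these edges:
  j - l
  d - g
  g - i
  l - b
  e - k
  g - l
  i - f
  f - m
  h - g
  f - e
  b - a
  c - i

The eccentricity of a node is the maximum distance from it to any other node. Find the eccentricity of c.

5

The node farthest from c is a, via c–i–g–l–b–a — 5 edges.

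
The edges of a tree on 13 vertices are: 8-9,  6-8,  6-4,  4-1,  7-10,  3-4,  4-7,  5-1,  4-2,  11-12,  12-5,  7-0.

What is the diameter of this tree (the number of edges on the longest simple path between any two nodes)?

7

Starting from 11, a farthest node is 9 at distance 7.
One longest path: 11–12–5–1–4–6–8–9.
So the diameter is 7.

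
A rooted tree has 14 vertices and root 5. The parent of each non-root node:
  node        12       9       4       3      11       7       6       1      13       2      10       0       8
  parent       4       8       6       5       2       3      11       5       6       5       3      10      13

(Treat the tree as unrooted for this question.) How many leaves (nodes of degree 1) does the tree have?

Exactly 5 nodes have a single neighbour: 0, 1, 7, 9, 12.

5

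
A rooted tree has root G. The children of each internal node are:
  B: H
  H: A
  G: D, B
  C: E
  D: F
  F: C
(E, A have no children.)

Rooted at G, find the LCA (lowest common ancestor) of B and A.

Path B→root: B G; path A→root: A H B G.
First common node: B.

B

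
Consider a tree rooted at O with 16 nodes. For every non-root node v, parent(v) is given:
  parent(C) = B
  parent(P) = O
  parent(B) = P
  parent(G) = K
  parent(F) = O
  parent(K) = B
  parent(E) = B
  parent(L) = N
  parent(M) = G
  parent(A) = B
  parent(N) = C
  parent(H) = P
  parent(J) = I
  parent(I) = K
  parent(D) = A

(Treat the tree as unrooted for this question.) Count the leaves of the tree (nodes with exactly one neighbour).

7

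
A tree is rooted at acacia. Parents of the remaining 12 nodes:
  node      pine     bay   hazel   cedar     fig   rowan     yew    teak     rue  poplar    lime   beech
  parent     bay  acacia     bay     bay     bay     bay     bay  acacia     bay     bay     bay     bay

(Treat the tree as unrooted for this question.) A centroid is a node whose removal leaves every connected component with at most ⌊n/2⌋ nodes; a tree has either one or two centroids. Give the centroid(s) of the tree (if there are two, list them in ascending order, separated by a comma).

bay

If bay is removed the pieces have sizes 2, 1, 1, 1, 1, 1, 1, 1, 1, 1, 1, all ≤ ⌊13/2⌋ = 6.
No neighbour of bay does as well, so bay is the unique centroid.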